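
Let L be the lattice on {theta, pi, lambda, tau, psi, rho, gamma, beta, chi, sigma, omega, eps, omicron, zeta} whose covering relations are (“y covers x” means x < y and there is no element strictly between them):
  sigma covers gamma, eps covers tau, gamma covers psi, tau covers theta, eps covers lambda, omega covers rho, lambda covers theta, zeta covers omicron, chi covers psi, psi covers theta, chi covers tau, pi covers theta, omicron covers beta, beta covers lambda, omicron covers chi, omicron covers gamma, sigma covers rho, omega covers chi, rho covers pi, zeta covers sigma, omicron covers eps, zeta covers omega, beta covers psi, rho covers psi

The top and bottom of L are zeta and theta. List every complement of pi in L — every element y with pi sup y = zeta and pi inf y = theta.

beta, eps, lambda, omicron

Need y with pi ∨ y = zeta and pi ∧ y = theta.
Checking each element gives: beta, eps, lambda, omicron.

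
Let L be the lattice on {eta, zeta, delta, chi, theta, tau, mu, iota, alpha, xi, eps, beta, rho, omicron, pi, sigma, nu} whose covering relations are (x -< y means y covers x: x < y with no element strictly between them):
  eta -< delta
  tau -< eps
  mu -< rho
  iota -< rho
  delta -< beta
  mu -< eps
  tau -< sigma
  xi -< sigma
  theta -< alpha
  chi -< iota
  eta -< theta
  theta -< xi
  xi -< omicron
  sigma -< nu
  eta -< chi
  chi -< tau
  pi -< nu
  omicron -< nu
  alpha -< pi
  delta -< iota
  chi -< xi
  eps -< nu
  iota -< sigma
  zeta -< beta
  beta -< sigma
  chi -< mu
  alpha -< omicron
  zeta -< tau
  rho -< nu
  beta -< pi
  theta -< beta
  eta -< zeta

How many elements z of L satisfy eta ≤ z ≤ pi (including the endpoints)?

The interval [eta, pi] = {alpha, beta, delta, eta, pi, theta, zeta}, which has 7 elements.

7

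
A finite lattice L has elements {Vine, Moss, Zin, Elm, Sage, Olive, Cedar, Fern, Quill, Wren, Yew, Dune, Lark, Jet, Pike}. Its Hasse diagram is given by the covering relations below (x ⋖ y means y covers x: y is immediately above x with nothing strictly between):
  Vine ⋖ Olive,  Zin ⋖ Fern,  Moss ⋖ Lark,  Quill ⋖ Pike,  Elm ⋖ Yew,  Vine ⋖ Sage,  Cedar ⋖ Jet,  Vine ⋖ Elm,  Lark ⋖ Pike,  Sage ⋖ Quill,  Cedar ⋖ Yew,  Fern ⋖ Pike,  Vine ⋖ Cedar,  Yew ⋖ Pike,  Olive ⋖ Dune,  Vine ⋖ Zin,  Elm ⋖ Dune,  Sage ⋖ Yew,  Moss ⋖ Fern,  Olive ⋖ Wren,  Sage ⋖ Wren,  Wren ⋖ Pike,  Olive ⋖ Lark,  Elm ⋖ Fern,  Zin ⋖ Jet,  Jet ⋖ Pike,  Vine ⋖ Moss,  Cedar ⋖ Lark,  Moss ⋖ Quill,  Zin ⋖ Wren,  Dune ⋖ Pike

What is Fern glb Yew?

Common lower bounds of {Fern, Yew}: Elm, Vine.
The greatest among these is Elm.

Elm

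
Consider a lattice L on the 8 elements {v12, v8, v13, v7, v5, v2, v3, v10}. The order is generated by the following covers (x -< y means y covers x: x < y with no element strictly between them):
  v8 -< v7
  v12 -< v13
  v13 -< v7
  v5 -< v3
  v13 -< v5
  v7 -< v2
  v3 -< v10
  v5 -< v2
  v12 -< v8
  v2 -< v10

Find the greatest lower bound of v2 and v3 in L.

v5

Common lower bounds of {v2, v3}: v12, v13, v5.
The greatest among these is v5.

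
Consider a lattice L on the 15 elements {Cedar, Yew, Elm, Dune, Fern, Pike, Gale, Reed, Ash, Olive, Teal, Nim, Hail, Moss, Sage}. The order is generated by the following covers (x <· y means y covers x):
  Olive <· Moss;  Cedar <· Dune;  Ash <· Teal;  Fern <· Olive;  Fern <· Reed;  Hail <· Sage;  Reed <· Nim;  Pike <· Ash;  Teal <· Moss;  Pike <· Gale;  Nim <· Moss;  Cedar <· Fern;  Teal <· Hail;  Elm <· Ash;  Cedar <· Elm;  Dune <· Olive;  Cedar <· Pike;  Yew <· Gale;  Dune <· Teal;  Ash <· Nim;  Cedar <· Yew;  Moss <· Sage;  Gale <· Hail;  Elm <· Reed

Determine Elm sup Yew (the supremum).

Common upper bounds of {Elm, Yew}: Hail, Sage.
The least among these is Hail.

Hail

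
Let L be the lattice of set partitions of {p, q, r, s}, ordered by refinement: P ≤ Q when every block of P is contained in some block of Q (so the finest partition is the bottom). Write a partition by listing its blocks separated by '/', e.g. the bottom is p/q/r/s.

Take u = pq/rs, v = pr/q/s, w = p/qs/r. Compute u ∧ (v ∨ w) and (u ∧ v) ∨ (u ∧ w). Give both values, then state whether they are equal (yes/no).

v ∨ w = pr/qs, so u ∧ (v ∨ w) = pq/rs ∧ pr/qs = p/q/r/s.
u ∧ v = p/q/r/s and u ∧ w = p/q/r/s, so (u ∧ v) ∨ (u ∧ w) = p/q/r/s ∨ p/q/r/s = p/q/r/s.
Equal: yes.

p/q/r/s; p/q/r/s; yes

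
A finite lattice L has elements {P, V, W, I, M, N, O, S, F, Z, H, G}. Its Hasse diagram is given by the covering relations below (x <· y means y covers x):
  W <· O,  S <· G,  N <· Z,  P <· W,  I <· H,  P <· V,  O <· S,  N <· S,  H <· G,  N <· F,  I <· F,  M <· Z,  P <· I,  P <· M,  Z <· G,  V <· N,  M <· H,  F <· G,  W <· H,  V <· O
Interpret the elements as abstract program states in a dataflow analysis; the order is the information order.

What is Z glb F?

N

Common lower bounds of {Z, F}: N, P, V.
The greatest among these is N.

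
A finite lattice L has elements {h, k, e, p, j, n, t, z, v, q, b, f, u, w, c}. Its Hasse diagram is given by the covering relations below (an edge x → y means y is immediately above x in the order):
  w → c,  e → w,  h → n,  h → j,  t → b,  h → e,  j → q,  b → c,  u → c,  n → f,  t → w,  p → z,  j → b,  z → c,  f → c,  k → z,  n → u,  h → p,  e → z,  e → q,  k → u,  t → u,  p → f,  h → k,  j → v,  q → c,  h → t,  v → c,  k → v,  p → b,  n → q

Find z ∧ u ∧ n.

h

Common lower bounds of {z, u, n}: h.
The greatest among these is h.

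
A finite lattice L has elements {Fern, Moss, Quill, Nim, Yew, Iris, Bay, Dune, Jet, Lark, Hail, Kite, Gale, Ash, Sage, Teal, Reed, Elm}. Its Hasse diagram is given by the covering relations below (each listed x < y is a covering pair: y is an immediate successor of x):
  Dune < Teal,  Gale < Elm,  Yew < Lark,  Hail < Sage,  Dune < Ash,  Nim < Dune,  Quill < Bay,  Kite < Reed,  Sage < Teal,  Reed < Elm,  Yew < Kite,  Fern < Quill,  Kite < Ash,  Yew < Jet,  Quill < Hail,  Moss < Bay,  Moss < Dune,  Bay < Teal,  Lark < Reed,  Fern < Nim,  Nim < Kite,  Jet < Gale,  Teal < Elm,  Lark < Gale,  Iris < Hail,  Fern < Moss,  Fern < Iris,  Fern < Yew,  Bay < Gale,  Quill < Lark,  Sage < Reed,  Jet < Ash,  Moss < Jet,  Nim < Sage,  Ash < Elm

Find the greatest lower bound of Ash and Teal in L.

Dune

Common lower bounds of {Ash, Teal}: Dune, Fern, Moss, Nim.
The greatest among these is Dune.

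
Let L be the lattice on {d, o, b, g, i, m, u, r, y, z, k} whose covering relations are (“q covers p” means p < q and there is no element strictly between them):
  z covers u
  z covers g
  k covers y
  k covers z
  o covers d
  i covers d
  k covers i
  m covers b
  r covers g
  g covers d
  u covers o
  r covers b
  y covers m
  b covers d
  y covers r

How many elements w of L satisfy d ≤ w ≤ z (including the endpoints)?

The interval [d, z] = {d, g, o, u, z}, which has 5 elements.

5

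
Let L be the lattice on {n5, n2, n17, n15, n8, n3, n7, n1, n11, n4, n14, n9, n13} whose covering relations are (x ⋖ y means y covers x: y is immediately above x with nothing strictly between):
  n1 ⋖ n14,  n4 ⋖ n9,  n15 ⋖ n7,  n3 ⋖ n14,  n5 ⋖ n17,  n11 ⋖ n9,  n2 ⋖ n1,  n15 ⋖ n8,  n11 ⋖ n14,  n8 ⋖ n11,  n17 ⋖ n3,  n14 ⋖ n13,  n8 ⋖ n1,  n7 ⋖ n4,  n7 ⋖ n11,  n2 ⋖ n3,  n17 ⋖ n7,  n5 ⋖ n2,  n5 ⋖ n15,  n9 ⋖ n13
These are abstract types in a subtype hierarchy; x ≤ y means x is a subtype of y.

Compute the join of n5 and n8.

n8

Common upper bounds of {n5, n8}: n1, n11, n13, n14, n8, n9.
The least among these is n8.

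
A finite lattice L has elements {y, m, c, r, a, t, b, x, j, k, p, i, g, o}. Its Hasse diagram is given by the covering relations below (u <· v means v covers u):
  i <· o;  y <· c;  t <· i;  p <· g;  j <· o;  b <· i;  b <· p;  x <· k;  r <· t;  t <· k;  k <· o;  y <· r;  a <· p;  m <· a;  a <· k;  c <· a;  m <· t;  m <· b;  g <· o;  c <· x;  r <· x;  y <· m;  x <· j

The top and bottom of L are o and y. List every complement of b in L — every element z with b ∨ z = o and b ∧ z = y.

Need z with b ∨ z = o and b ∧ z = y.
Checking each element gives: j, x.

j, x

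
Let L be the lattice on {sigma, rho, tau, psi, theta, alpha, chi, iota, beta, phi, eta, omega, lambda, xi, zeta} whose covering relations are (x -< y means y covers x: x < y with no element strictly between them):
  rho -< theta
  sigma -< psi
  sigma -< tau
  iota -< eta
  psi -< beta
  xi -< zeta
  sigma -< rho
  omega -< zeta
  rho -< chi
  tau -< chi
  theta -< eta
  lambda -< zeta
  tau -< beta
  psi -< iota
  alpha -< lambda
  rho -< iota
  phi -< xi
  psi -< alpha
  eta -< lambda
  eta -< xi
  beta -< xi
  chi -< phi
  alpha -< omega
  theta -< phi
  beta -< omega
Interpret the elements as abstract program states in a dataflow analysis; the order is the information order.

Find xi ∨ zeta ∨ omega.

zeta

Common upper bounds of {xi, zeta, omega}: zeta.
The least among these is zeta.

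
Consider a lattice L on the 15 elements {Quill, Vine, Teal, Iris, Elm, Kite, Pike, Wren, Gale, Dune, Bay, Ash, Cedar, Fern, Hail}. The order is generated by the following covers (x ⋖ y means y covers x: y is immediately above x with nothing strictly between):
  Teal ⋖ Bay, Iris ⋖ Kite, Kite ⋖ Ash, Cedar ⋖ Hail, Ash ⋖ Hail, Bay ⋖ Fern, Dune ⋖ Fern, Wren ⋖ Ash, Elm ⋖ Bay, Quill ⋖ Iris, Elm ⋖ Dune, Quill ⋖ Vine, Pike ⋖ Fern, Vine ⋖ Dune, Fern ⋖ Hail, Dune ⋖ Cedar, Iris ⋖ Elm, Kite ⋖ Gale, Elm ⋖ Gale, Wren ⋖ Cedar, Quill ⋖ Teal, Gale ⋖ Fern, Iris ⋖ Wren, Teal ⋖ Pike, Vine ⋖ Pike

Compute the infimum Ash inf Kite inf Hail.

Kite

Common lower bounds of {Ash, Kite, Hail}: Iris, Kite, Quill.
The greatest among these is Kite.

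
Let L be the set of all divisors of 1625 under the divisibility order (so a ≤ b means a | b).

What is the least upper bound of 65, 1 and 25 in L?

325

In the divisibility order, the join is the least common multiple: lcm(65, 1, 25) = 325.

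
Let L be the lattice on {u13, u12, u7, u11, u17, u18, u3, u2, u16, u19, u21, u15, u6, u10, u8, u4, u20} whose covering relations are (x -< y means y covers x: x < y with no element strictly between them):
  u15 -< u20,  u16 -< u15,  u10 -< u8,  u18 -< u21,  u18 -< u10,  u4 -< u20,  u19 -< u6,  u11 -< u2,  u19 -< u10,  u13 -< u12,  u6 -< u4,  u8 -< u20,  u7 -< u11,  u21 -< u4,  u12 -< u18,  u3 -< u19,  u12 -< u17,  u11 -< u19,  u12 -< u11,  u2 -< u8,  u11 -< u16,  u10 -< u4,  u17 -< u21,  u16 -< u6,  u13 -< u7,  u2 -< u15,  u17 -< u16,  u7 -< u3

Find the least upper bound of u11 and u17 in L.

u16

Common upper bounds of {u11, u17}: u15, u16, u20, u4, u6.
The least among these is u16.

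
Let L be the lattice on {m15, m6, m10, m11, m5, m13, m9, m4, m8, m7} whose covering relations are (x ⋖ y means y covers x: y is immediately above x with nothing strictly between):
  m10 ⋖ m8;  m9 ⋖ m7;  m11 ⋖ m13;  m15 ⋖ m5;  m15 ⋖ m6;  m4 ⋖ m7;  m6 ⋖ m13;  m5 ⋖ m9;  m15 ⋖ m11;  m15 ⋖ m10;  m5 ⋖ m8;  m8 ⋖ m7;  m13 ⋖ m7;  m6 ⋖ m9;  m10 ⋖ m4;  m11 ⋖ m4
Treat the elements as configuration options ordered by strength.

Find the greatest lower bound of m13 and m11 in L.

m11

Common lower bounds of {m13, m11}: m11, m15.
The greatest among these is m11.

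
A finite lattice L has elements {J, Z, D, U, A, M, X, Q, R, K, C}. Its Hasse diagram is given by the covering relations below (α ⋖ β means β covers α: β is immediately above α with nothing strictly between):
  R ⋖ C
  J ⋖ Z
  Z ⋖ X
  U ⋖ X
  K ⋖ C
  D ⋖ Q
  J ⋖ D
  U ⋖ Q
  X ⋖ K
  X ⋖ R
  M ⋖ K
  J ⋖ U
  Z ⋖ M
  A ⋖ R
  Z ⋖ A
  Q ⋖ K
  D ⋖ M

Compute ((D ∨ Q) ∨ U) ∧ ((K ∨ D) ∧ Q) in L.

D ∨ Q = Q
Q ∨ U = Q
K ∨ D = K
K ∧ Q = Q
Q ∧ Q = Q

Q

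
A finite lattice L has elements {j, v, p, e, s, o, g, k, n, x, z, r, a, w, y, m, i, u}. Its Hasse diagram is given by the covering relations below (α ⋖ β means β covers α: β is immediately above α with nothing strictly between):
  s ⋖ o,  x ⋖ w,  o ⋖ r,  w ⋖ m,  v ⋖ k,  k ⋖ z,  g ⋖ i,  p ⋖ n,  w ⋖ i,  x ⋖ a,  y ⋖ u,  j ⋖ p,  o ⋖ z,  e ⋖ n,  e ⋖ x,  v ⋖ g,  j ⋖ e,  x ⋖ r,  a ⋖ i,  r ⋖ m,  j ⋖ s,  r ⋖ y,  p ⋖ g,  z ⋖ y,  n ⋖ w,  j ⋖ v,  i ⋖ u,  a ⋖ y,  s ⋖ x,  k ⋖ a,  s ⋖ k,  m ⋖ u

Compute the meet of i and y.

Common lower bounds of {i, y}: a, e, j, k, s, v, x.
The greatest among these is a.

a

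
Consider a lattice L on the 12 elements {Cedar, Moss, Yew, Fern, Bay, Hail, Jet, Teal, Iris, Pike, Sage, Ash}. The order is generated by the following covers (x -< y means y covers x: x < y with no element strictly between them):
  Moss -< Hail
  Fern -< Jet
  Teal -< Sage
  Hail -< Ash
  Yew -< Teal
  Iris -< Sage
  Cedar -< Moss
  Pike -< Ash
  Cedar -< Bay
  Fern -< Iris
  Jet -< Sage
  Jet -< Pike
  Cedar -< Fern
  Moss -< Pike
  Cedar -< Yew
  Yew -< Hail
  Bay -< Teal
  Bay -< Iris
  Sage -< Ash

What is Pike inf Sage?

Common lower bounds of {Pike, Sage}: Cedar, Fern, Jet.
The greatest among these is Jet.

Jet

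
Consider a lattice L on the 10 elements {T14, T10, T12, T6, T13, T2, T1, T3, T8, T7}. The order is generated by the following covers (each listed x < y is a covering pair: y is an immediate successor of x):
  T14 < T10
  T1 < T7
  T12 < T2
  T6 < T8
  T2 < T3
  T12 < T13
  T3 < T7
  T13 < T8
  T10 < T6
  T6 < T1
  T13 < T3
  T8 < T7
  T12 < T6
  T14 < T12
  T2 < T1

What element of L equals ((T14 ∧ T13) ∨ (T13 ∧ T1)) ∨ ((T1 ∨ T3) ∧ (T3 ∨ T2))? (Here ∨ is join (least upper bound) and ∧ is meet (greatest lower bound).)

T3

T14 ∧ T13 = T14
T13 ∧ T1 = T12
T14 ∨ T12 = T12
T1 ∨ T3 = T7
T3 ∨ T2 = T3
T7 ∧ T3 = T3
T12 ∨ T3 = T3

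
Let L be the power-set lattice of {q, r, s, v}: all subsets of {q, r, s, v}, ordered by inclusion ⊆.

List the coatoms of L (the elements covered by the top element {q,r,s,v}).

The coatoms are exactly the elements covered by {q,r,s,v}: {q,r,s}, {q,r,v}, {q,s,v}, {r,s,v}.

{q,r,s}, {q,r,v}, {q,s,v}, {r,s,v}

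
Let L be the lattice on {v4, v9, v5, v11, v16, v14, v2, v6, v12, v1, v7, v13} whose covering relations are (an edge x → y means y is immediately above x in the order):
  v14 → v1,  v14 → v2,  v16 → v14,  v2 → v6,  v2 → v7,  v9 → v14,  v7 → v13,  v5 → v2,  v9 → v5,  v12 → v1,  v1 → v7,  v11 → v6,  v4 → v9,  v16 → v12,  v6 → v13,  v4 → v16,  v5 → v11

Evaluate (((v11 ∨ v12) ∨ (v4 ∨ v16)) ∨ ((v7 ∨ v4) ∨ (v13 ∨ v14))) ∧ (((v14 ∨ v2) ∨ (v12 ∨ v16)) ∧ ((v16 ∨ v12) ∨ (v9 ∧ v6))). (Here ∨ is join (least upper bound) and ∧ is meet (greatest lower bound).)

v11 ∨ v12 = v13
v4 ∨ v16 = v16
v13 ∨ v16 = v13
v7 ∨ v4 = v7
v13 ∨ v14 = v13
v7 ∨ v13 = v13
v13 ∨ v13 = v13
v14 ∨ v2 = v2
v12 ∨ v16 = v12
v2 ∨ v12 = v7
v16 ∨ v12 = v12
v9 ∧ v6 = v9
v12 ∨ v9 = v1
v7 ∧ v1 = v1
v13 ∧ v1 = v1

v1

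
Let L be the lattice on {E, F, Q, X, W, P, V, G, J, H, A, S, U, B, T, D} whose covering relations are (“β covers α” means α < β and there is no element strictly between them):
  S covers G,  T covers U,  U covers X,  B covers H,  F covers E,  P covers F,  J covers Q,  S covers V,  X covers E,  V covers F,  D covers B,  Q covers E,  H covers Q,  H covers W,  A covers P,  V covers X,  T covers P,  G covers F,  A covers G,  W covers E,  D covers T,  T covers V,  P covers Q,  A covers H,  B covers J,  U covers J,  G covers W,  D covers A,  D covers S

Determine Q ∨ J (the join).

Common upper bounds of {Q, J}: B, D, J, T, U.
The least among these is J.

J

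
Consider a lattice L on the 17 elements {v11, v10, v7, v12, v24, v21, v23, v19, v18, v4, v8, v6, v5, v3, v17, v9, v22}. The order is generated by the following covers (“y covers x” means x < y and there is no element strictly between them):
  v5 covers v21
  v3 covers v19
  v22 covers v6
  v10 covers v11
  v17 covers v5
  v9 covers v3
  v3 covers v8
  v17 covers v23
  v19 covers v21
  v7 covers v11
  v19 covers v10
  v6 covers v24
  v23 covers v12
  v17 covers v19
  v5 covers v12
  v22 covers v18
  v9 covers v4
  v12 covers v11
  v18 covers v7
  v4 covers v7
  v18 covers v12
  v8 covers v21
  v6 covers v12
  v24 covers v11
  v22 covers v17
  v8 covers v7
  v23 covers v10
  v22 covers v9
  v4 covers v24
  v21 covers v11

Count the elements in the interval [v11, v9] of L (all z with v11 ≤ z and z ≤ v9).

The interval [v11, v9] = {v10, v11, v19, v21, v24, v3, v4, v7, v8, v9}, which has 10 elements.

10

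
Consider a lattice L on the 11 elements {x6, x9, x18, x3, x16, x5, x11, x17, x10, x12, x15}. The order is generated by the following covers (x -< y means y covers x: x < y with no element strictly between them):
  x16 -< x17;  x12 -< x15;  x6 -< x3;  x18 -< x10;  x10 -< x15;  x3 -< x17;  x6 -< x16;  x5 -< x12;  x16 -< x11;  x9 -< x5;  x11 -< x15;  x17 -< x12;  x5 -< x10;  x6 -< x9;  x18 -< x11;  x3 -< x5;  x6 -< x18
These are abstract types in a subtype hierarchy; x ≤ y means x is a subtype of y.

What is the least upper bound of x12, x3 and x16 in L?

Common upper bounds of {x12, x3, x16}: x12, x15.
The least among these is x12.

x12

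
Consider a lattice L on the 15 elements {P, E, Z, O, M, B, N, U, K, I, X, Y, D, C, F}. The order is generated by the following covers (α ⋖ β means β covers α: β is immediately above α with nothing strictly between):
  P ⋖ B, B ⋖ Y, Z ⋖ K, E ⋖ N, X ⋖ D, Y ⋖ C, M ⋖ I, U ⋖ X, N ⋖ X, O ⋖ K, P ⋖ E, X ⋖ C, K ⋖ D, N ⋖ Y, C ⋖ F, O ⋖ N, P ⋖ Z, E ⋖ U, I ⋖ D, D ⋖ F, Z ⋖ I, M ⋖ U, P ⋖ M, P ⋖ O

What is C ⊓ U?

Common lower bounds of {C, U}: E, M, P, U.
The greatest among these is U.

U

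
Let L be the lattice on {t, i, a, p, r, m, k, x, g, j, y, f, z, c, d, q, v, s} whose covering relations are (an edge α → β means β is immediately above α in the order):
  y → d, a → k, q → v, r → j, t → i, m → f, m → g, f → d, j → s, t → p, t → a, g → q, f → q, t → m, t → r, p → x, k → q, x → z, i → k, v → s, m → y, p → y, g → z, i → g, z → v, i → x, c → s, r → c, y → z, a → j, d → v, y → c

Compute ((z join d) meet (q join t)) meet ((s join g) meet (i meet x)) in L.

z ∨ d = v
q ∨ t = q
v ∧ q = q
s ∨ g = s
i ∧ x = i
s ∧ i = i
q ∧ i = i

i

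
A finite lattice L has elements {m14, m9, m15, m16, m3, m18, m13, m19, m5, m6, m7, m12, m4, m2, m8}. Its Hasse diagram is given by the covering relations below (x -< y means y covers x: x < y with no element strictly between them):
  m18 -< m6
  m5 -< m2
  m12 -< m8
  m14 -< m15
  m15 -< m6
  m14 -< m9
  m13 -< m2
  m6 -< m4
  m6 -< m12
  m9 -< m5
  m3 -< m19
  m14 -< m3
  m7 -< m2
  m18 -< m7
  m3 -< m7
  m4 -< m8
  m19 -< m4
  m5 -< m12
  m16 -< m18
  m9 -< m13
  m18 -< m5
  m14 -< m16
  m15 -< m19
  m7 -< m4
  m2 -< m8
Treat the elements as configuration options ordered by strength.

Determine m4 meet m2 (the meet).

Common lower bounds of {m4, m2}: m14, m16, m18, m3, m7.
The greatest among these is m7.

m7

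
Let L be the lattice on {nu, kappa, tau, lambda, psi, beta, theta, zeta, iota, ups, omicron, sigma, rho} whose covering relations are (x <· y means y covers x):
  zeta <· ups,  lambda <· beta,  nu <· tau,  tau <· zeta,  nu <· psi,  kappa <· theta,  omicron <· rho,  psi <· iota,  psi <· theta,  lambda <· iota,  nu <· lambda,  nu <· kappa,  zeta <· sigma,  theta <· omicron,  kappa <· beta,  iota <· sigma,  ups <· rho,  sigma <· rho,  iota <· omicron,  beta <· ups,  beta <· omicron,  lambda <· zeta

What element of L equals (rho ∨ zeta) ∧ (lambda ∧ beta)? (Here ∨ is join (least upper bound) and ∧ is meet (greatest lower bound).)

rho ∨ zeta = rho
lambda ∧ beta = lambda
rho ∧ lambda = lambda

lambda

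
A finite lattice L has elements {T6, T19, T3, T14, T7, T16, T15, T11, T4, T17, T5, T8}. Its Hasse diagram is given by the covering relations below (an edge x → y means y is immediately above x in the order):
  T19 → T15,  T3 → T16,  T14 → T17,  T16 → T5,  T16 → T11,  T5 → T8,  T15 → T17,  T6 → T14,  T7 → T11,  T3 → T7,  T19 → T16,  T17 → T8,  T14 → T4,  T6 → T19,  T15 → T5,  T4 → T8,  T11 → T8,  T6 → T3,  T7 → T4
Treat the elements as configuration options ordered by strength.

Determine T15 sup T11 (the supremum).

T8

Common upper bounds of {T15, T11}: T8.
The least among these is T8.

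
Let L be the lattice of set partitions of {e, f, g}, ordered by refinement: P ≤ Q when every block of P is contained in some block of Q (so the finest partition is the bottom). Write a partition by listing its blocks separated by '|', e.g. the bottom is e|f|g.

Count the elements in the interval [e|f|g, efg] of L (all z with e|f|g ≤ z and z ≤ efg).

The interval [e|f|g, efg] = {efg, ef|g, eg|f, e|fg, e|f|g}, which has 5 elements.

5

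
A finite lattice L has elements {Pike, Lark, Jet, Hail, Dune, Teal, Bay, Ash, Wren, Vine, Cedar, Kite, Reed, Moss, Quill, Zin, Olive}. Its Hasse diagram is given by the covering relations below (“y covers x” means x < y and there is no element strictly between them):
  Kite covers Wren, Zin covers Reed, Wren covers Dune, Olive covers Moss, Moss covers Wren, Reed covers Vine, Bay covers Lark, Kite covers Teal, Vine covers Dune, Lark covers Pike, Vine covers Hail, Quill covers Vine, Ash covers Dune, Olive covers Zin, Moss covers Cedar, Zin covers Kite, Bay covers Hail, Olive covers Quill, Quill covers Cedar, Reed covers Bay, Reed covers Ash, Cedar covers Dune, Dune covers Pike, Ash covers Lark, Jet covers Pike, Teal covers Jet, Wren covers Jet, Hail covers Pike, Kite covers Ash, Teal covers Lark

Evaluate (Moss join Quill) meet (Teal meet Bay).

Lark

Moss ∨ Quill = Olive
Teal ∧ Bay = Lark
Olive ∧ Lark = Lark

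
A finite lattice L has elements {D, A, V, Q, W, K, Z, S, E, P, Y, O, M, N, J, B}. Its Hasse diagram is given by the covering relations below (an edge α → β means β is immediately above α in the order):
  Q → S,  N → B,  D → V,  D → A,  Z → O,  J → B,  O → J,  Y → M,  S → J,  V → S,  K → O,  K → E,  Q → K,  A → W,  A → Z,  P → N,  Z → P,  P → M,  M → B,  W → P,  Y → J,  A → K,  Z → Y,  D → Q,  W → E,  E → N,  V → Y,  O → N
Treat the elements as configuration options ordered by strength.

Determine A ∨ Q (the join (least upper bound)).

Common upper bounds of {A, Q}: B, E, J, K, N, O.
The least among these is K.

K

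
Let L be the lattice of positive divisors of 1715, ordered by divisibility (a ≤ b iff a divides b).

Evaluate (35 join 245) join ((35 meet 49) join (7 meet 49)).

35 ∨ 245 = 245
35 ∧ 49 = 7
7 ∧ 49 = 7
7 ∨ 7 = 7
245 ∨ 7 = 245

245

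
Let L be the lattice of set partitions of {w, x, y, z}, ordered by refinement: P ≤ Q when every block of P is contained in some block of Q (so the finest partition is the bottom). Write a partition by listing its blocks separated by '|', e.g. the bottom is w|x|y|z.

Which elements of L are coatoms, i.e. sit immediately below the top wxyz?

The coatoms are exactly the elements covered by wxyz: wxy|z, wxz|y, wx|yz, wyz|x, wy|xz, wz|xy, w|xyz.

wxy|z, wxz|y, wx|yz, wyz|x, wy|xz, wz|xy, w|xyz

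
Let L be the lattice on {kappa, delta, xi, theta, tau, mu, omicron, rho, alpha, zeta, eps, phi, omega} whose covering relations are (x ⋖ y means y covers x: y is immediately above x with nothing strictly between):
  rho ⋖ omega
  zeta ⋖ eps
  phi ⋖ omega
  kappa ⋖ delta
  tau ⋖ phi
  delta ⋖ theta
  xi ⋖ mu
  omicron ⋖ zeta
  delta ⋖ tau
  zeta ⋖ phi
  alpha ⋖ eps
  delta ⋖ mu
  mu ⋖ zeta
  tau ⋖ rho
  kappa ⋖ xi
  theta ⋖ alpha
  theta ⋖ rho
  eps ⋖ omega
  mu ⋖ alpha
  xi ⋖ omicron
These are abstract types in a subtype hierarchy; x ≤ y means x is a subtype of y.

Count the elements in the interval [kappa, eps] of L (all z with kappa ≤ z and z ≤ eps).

The interval [kappa, eps] = {alpha, delta, eps, kappa, mu, omicron, theta, xi, zeta}, which has 9 elements.

9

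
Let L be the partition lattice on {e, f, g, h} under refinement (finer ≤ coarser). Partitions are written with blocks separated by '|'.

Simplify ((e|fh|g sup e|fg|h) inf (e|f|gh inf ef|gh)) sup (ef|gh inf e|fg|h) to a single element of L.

e|fh|g ∨ e|fg|h = e|fgh
e|f|gh ∧ ef|gh = e|f|gh
e|fgh ∧ e|f|gh = e|f|gh
ef|gh ∧ e|fg|h = e|f|g|h
e|f|gh ∨ e|f|g|h = e|f|gh

e|f|gh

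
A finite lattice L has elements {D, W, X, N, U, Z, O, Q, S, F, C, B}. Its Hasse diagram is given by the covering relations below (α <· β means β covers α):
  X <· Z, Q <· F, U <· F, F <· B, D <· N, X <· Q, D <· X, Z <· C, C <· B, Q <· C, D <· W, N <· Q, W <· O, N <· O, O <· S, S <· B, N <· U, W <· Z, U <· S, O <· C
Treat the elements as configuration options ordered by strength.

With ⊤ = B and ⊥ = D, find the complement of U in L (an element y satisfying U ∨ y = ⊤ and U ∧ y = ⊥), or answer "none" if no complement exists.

Need y with U ∨ y = B and U ∧ y = D.
Checking each element gives: Z.

Z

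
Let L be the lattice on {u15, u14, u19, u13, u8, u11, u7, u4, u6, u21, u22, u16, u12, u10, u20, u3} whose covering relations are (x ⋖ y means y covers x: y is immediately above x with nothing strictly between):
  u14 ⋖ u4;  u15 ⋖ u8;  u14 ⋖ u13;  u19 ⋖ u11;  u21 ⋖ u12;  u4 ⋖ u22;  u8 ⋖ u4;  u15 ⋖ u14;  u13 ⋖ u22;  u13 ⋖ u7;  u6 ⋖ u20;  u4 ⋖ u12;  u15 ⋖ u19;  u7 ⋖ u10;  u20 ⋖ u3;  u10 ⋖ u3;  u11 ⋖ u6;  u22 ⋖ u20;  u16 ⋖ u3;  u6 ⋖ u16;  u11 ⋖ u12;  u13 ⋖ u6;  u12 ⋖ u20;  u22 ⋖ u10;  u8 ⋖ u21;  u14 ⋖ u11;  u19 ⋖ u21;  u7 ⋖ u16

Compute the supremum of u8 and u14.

Common upper bounds of {u8, u14}: u10, u12, u20, u22, u3, u4.
The least among these is u4.

u4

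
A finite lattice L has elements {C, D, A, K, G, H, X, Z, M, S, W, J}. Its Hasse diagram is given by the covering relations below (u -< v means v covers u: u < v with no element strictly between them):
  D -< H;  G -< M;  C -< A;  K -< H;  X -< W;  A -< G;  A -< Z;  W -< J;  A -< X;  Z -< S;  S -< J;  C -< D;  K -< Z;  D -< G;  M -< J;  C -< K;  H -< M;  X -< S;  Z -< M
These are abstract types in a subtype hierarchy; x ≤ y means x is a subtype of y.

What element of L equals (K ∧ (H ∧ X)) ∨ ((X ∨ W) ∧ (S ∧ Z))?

A

H ∧ X = C
K ∧ C = C
X ∨ W = W
S ∧ Z = Z
W ∧ Z = A
C ∨ A = A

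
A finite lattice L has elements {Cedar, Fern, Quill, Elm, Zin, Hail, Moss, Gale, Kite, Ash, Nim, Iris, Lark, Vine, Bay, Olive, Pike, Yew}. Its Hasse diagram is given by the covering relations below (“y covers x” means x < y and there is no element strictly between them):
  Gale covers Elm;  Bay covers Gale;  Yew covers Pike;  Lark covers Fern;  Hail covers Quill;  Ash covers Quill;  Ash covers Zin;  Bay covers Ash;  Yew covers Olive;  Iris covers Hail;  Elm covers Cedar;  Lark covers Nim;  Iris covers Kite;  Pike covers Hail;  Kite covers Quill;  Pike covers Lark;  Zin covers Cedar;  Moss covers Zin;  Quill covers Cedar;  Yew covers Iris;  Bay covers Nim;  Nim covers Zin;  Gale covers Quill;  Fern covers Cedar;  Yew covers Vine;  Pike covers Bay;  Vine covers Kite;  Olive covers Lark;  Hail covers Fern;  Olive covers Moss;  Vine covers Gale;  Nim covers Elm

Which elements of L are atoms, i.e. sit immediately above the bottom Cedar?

Elm, Fern, Quill, Zin

The atoms are exactly the elements that cover Cedar: Elm, Fern, Quill, Zin.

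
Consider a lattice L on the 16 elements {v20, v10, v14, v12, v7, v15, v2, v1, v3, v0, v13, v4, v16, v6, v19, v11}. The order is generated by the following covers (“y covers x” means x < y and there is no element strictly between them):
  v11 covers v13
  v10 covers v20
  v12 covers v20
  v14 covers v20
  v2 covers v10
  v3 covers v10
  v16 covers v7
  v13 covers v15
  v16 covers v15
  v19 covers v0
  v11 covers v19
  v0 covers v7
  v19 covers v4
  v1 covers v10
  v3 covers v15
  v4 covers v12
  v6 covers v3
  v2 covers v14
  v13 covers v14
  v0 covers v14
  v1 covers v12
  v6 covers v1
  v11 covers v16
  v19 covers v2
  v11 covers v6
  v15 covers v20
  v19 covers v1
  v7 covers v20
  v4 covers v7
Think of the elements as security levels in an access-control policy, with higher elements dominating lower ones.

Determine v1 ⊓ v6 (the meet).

Common lower bounds of {v1, v6}: v1, v10, v12, v20.
The greatest among these is v1.

v1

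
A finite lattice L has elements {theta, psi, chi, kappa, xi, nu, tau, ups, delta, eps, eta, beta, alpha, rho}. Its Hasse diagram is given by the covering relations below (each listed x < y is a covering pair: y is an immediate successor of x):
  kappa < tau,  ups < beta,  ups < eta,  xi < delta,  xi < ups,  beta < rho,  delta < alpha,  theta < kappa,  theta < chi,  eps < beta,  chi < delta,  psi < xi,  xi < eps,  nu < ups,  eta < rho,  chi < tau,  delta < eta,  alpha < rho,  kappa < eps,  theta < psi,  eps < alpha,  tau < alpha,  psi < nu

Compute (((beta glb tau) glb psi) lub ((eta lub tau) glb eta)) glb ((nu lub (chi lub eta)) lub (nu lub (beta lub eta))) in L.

beta ∧ tau = kappa
kappa ∧ psi = theta
eta ∨ tau = rho
rho ∧ eta = eta
theta ∨ eta = eta
chi ∨ eta = eta
nu ∨ eta = eta
beta ∨ eta = rho
nu ∨ rho = rho
eta ∨ rho = rho
eta ∧ rho = eta

eta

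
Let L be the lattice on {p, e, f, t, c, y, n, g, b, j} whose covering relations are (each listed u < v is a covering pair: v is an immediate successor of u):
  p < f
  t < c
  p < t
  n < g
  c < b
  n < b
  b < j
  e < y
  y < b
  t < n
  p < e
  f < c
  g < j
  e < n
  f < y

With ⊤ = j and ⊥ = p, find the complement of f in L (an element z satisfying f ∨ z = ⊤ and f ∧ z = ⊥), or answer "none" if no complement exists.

g

Need z with f ∨ z = j and f ∧ z = p.
Checking each element gives: g.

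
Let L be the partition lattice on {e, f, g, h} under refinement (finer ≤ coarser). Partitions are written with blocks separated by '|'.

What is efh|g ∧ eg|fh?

e|fh|g

The meet (common refinement) of efh|g and eg|fh intersects blocks pairwise, giving e|fh|g.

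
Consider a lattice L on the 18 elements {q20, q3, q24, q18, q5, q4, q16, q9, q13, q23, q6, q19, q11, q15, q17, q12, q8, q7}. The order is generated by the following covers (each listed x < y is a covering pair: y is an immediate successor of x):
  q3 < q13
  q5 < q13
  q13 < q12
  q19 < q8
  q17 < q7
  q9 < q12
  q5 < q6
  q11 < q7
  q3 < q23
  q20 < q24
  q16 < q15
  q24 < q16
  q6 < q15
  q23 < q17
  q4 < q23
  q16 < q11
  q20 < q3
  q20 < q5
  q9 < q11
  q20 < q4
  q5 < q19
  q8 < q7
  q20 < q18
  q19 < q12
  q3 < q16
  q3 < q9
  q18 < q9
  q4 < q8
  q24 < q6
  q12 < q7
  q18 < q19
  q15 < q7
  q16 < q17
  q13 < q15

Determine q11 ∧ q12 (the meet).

q9

Common lower bounds of {q11, q12}: q18, q20, q3, q9.
The greatest among these is q9.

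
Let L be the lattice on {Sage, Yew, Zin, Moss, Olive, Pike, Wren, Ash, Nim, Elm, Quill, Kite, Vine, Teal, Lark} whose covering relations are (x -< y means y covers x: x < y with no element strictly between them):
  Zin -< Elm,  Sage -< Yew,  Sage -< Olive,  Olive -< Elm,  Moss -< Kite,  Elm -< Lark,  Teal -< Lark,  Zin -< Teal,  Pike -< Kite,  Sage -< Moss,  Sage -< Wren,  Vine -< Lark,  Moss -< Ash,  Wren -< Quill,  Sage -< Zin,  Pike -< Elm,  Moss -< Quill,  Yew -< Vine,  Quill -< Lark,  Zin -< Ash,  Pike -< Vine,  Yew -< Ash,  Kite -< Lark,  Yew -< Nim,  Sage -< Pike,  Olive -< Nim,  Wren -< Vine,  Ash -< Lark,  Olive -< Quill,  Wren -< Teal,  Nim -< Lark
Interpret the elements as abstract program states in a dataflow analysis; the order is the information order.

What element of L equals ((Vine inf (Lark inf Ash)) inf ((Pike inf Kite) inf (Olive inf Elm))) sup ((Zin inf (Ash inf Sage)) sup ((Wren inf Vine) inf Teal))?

Wren

Lark ∧ Ash = Ash
Vine ∧ Ash = Yew
Pike ∧ Kite = Pike
Olive ∧ Elm = Olive
Pike ∧ Olive = Sage
Yew ∧ Sage = Sage
Ash ∧ Sage = Sage
Zin ∧ Sage = Sage
Wren ∧ Vine = Wren
Wren ∧ Teal = Wren
Sage ∨ Wren = Wren
Sage ∨ Wren = Wren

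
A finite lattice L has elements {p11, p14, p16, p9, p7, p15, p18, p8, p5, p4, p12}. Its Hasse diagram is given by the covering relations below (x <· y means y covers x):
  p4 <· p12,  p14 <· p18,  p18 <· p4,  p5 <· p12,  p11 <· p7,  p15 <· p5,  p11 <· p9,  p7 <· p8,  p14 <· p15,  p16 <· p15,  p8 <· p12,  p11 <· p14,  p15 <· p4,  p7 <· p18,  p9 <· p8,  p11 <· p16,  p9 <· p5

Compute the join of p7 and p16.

p4

Common upper bounds of {p7, p16}: p12, p4.
The least among these is p4.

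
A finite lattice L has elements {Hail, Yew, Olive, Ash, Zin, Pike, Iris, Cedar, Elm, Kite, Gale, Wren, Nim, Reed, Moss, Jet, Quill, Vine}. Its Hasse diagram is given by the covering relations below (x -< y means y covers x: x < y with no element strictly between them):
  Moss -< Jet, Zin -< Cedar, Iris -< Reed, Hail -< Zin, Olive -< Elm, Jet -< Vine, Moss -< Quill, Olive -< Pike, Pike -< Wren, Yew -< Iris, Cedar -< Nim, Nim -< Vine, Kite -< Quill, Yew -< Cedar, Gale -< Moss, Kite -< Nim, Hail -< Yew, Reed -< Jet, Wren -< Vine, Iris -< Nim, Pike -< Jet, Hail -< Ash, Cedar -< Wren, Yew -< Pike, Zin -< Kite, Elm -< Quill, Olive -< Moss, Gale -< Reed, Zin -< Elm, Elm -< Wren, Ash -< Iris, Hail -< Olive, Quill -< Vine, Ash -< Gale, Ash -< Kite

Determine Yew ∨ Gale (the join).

Common upper bounds of {Yew, Gale}: Jet, Reed, Vine.
The least among these is Reed.

Reed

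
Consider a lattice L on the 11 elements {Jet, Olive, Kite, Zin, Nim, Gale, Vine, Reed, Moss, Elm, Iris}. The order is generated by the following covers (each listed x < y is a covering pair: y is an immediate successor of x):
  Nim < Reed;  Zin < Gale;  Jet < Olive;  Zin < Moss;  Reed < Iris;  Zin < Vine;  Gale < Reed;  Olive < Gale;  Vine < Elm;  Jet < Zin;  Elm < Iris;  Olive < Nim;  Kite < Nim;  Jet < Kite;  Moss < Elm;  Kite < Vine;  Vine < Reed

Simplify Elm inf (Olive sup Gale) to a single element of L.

Zin

Olive ∨ Gale = Gale
Elm ∧ Gale = Zin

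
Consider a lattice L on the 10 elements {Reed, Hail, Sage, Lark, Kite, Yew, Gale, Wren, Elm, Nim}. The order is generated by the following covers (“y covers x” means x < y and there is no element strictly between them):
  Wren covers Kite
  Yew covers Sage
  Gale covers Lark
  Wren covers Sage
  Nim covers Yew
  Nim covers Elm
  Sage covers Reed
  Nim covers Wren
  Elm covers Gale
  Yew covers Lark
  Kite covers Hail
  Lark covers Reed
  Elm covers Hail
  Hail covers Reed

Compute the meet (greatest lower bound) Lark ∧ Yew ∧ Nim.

Lark

Common lower bounds of {Lark, Yew, Nim}: Lark, Reed.
The greatest among these is Lark.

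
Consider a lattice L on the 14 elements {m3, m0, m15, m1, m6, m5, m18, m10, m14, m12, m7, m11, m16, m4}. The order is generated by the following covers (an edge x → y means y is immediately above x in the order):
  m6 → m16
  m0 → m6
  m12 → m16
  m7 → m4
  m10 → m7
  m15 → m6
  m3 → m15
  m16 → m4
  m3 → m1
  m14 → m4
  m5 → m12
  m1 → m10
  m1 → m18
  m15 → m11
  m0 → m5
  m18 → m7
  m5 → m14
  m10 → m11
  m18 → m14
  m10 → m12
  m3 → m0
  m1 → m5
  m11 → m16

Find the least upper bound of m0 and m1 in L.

Common upper bounds of {m0, m1}: m12, m14, m16, m4, m5.
The least among these is m5.

m5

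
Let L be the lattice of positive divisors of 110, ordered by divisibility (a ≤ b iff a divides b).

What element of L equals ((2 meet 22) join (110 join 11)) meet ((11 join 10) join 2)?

2 ∧ 22 = 2
110 ∨ 11 = 110
2 ∨ 110 = 110
11 ∨ 10 = 110
110 ∨ 2 = 110
110 ∧ 110 = 110

110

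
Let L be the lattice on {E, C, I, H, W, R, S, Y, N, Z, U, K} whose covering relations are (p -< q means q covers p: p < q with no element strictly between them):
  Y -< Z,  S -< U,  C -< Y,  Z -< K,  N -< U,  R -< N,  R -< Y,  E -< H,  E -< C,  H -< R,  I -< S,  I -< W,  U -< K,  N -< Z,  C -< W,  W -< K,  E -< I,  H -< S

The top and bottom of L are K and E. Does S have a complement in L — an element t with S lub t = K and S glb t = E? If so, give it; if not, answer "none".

Need t with S ∨ t = K and S ∧ t = E.
Checking each element gives: C.

C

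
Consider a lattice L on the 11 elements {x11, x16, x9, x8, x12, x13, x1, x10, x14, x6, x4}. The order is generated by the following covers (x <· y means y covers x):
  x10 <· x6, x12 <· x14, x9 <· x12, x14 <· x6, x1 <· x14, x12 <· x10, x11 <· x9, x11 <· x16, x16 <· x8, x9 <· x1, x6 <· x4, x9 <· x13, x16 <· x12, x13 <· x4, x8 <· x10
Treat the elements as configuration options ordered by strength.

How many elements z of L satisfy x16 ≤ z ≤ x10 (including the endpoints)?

The interval [x16, x10] = {x10, x12, x16, x8}, which has 4 elements.

4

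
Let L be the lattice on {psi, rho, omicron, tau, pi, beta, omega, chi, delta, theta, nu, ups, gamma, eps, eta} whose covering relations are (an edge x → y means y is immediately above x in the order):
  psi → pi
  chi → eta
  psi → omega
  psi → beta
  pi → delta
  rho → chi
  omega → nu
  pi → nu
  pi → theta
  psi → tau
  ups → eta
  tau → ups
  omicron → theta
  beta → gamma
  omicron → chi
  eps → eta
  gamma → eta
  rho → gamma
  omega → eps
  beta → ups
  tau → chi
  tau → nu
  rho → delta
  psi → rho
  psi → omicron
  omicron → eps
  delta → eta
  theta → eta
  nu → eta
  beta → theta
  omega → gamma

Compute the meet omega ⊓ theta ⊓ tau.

psi

Common lower bounds of {omega, theta, tau}: psi.
The greatest among these is psi.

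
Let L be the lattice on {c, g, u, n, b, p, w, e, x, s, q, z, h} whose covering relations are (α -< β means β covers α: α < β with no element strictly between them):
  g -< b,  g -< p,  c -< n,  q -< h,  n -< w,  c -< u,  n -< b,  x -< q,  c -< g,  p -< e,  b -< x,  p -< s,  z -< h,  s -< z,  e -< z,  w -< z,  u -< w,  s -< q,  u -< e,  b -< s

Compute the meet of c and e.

c

Common lower bounds of {c, e}: c.
The greatest among these is c.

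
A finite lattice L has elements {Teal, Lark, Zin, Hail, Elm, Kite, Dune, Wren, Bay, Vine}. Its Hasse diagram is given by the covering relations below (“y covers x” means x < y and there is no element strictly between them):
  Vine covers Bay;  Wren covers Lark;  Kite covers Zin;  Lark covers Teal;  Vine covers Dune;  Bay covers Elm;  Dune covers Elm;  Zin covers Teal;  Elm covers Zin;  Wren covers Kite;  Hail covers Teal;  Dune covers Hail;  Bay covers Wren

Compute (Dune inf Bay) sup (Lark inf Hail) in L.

Elm

Dune ∧ Bay = Elm
Lark ∧ Hail = Teal
Elm ∨ Teal = Elm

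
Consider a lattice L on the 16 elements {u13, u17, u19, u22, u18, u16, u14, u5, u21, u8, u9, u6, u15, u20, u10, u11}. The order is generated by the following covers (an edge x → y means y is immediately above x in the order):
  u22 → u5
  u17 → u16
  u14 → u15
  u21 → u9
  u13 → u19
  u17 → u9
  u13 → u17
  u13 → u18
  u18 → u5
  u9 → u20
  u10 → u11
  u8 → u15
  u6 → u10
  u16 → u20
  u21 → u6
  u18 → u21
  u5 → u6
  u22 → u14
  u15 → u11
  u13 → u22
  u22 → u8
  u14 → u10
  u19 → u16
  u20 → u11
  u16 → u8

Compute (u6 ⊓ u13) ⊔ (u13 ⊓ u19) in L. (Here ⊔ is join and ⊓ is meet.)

u13

u6 ∧ u13 = u13
u13 ∧ u19 = u13
u13 ∨ u13 = u13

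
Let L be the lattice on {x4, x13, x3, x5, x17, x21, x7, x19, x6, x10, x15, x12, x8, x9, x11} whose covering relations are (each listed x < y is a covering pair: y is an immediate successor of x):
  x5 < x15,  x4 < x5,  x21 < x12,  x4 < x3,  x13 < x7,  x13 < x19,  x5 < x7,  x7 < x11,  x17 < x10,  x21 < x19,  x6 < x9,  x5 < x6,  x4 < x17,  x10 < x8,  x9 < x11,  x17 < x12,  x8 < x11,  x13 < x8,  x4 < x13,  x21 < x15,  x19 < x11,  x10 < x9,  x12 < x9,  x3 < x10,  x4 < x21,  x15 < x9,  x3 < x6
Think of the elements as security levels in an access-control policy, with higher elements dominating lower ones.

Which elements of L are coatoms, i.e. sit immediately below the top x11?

x19, x7, x8, x9

The coatoms are exactly the elements covered by x11: x19, x7, x8, x9.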